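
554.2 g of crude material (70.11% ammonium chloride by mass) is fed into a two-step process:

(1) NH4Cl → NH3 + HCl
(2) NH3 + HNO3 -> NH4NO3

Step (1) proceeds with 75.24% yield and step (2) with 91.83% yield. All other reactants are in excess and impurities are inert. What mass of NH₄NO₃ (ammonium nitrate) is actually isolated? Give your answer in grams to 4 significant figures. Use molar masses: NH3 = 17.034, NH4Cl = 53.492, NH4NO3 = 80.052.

Pure NH4Cl = 554.2 × 0.7011 = 388.55 g.
n(NH4Cl) = 388.55 / 53.492 = 7.2637 mol.
Step 1 (NH4Cl:NH3 = 1:1): theoretical n(NH3) = 7.2637 mol; at 75.24% yield, n(NH3) = 5.4652 mol.
Step 2 (NH3:NH4NO3 = 1:1): theoretical n(NH4NO3) = 5.4652 mol, so theoretical mass = 5.4652 × 80.052 = 437.50 g.
At 91.83% yield, actual mass of NH4NO3 = 437.50 × 0.9183 = 401.76 g.

401.8 g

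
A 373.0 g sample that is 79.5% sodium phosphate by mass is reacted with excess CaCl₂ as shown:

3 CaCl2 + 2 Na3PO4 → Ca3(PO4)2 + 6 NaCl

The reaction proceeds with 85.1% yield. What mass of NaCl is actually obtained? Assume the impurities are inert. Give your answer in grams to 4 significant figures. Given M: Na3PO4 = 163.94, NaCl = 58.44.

269.9 g

Pure Na3PO4 available = 373.0 g × 0.795 = 296.54 g.
n(Na3PO4) = 296.54 g / 163.94 g/mol = 1.8088 mol.
From the equation the Na3PO4:NaCl mole ratio is 2:6, so n(NaCl) = 1.8088 × 6/2 = 5.4264 mol.
Mass of NaCl = 5.4264 mol × 58.44 g/mol = 317.12 g.
Actual mass collected = 317.12 g × 0.851 = 269.87 g.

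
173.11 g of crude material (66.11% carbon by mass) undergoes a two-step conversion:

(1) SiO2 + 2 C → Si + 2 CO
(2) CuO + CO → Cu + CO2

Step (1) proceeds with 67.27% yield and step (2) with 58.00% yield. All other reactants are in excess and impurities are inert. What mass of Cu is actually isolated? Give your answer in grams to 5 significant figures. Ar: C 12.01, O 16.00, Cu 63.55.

Pure C = 173.11 × 0.6611 = 114.443 g.
M(C) = 12.01 g/mol.
M(Cu) = 63.55 g/mol.
n(C) = 114.443 / 12.01 = 9.52898 mol.
Step 1 (C:CO = 2:2): theoretical n(CO) = 9.52898 mol; at 67.27% yield, n(CO) = 6.41014 mol.
Step 2 (CO:Cu = 1:1): theoretical n(Cu) = 6.41014 mol, so theoretical mass = 6.41014 × 63.55 = 407.365 g.
At 58.00% yield, actual mass of Cu = 407.365 × 0.5800 = 236.271 g.

236.27 g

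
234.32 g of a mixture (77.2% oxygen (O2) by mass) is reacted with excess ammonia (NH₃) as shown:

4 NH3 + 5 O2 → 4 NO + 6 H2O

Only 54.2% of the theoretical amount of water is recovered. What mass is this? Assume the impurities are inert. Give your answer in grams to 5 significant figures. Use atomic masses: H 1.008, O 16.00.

66.239 g

Pure O2 available = 234.32 g × 0.772 = 180.895 g.
M(O2) = 2(16.00) = 32.00 g/mol.
M(H2O) = 2(1.008) + 16.00 = 18.016 g/mol.
n(O2) = 180.895 g / 32.00 g/mol = 5.65297 mol.
From the equation the O2:H2O mole ratio is 5:6, so n(H2O) = 5.65297 × 6/5 = 6.78356 mol.
Mass of H2O = 6.78356 mol × 18.016 g/mol = 122.213 g.
Actual mass collected = 122.213 g × 0.542 = 66.2393 g.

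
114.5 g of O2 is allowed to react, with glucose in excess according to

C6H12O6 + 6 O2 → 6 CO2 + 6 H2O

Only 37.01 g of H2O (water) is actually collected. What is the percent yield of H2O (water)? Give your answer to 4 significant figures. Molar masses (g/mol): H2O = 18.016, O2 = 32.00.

n(O2) = 114.50 g / 32.00 g/mol = 3.5781 mol.
From the equation the O2:H2O mole ratio is 6:6, so n(H2O) = 3.5781 × 6/6 = 3.5781 mol.
Mass of H2O = 3.5781 mol × 18.016 g/mol = 64.463 g.
This is the theoretical yield. Percent yield = 37.01 g / 64.463 g × 100% = 57.412%.

57.41 %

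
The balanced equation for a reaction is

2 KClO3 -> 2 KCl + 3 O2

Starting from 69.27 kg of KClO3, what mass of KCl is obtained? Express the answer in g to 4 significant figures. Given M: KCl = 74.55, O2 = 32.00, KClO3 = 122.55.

42140 g

Convert: 69.27 kg = 69270 g.
n(KClO3) = 69270 g / 122.55 g/mol = 565.24 mol.
From the equation the KClO3:KCl mole ratio is 2:2, so n(KCl) = 565.24 × 2/2 = 565.24 mol.
Mass of KCl = 565.24 mol × 74.55 g/mol = 42139 g.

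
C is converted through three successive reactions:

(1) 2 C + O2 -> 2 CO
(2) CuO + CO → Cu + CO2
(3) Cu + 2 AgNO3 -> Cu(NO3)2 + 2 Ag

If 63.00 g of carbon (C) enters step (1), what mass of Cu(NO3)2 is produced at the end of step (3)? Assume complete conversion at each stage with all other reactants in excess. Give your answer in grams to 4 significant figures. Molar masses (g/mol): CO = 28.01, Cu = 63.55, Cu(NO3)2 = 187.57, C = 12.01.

983.9 g

n(C) = 63.00 / 12.01 = 5.2456 mol.
Reaction (1): C→CO ratio 2:2 ⇒ n(CO) = 5.2456 mol.
Reaction (2): CO→Cu ratio 1:1 ⇒ n(Cu) = 5.2456 mol.
Reaction (3): Cu→Cu(NO3)2 ratio 1:1 ⇒ n(Cu(NO3)2) = 5.2456 mol.
Mass of Cu(NO3)2 = 5.2456 × 187.57 = 983.92 g.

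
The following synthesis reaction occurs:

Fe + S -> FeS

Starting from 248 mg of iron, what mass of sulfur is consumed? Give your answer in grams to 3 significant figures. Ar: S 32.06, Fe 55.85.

0.142 g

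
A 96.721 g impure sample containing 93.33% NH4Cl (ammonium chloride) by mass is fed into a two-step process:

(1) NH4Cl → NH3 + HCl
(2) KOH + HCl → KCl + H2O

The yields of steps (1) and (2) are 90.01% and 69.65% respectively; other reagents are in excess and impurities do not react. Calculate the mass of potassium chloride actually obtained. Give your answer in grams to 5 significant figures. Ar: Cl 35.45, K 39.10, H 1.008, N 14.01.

Pure NH4Cl = 96.721 × 0.9333 = 90.2697 g.
M(NH4Cl) = 14.01 + 4(1.008) + 35.45 = 53.492 g/mol.
M(KCl) = 39.10 + 35.45 = 74.55 g/mol.
n(NH4Cl) = 90.2697 / 53.492 = 1.68754 mol.
Step 1 (NH4Cl:HCl = 1:1): theoretical n(HCl) = 1.68754 mol; at 90.01% yield, n(HCl) = 1.51895 mol.
Step 2 (HCl:KCl = 1:1): theoretical n(KCl) = 1.51895 mol, so theoretical mass = 1.51895 × 74.55 = 113.238 g.
At 69.65% yield, actual mass of KCl = 113.238 × 0.6965 = 78.8702 g.

78.870 g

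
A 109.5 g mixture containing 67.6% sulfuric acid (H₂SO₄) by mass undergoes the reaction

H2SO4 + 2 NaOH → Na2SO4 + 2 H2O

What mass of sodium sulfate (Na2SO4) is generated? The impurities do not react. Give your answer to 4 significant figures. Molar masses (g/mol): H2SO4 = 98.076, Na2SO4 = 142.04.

Mass of pure H2SO4 = 109.5 g × 0.676 = 74.022 g.
n(H2SO4) = 74.022 g / 98.076 g/mol = 0.75474 mol.
From the equation the H2SO4:Na2SO4 mole ratio is 1:1, so n(Na2SO4) = 0.75474 × 1/1 = 0.75474 mol.
Mass of Na2SO4 = 0.75474 mol × 142.04 g/mol = 107.20 g.

107.2 g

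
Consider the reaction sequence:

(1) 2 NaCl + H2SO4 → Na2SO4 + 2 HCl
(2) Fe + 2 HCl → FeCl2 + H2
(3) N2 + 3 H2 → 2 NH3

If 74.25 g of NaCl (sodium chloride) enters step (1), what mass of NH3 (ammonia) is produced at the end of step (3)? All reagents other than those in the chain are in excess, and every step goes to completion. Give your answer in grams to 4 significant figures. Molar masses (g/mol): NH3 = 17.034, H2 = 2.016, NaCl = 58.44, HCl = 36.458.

7.214 g

n(NaCl) = 74.25 / 58.44 = 1.2705 mol.
Reaction (1): NaCl→HCl ratio 2:2 ⇒ n(HCl) = 1.2705 mol.
Reaction (2): HCl→H2 ratio 2:1 ⇒ n(H2) = 0.63527 mol.
Reaction (3): H2→NH3 ratio 3:2 ⇒ n(NH3) = 0.42351 mol.
Mass of NH3 = 0.42351 × 17.034 = 7.2141 g.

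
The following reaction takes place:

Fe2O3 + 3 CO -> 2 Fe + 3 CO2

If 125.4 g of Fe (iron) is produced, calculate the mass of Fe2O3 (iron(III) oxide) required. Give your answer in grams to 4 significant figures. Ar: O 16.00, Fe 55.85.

M(Fe) = 55.85 g/mol.
M(Fe2O3) = 2(55.85) + 3(16.00) = 159.70 g/mol.
n(Fe) = 125.40 g / 55.85 g/mol = 2.2453 mol.
From the equation the Fe:Fe2O3 mole ratio is 2:1, so n(Fe2O3) = 2.2453 × 1/2 = 1.1226 mol.
Mass of Fe2O3 = 1.1226 mol × 159.70 g/mol = 179.29 g.

179.3 g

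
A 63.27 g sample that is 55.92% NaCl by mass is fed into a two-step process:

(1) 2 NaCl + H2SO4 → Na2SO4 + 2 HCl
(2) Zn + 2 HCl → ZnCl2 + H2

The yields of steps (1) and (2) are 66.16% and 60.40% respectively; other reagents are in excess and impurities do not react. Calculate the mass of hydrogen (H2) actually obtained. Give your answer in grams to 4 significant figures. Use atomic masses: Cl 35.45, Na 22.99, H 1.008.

0.2439 g

Pure NaCl = 63.27 × 0.5592 = 35.381 g.
M(NaCl) = 22.99 + 35.45 = 58.44 g/mol.
M(H2) = 2(1.008) = 2.016 g/mol.
n(NaCl) = 35.381 / 58.44 = 0.60542 mol.
Step 1 (NaCl:HCl = 2:2): theoretical n(HCl) = 0.60542 mol; at 66.16% yield, n(HCl) = 0.40054 mol.
Step 2 (HCl:H2 = 2:1): theoretical n(H2) = 0.20027 mol, so theoretical mass = 0.20027 × 2.016 = 0.40375 g.
At 60.40% yield, actual mass of H2 = 0.40375 × 0.6040 = 0.24386 g.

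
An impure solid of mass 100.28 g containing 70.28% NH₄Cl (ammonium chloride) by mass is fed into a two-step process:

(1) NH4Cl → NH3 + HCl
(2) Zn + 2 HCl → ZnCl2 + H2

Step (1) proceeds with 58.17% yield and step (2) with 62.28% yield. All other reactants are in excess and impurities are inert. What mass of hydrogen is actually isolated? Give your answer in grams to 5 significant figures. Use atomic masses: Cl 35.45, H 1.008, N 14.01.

Pure NH4Cl = 100.28 × 0.7028 = 70.4768 g.
M(NH4Cl) = 14.01 + 4(1.008) + 35.45 = 53.492 g/mol.
M(H2) = 2(1.008) = 2.016 g/mol.
n(NH4Cl) = 70.4768 / 53.492 = 1.31752 mol.
Step 1 (NH4Cl:HCl = 1:1): theoretical n(HCl) = 1.31752 mol; at 58.17% yield, n(HCl) = 0.766401 mol.
Step 2 (HCl:H2 = 2:1): theoretical n(H2) = 0.383201 mol, so theoretical mass = 0.383201 × 2.016 = 0.772533 g.
At 62.28% yield, actual mass of H2 = 0.772533 × 0.6228 = 0.481133 g.

0.48113 g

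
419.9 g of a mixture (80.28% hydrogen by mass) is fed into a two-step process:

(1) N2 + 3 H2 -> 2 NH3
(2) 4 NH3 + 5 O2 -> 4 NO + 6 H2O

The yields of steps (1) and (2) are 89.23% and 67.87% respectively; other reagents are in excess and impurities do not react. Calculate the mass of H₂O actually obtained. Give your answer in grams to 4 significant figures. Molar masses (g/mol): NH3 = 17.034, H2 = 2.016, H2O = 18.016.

Pure H2 = 419.9 × 0.8028 = 337.10 g.
n(H2) = 337.10 / 2.016 = 167.21 mol.
Step 1 (H2:NH3 = 3:2): theoretical n(NH3) = 111.47 mol; at 89.23% yield, n(NH3) = 99.468 mol.
Step 2 (NH3:H2O = 4:6): theoretical n(H2O) = 149.20 mol, so theoretical mass = 149.20 × 18.016 = 2688.0 g.
At 67.87% yield, actual mass of H2O = 2688.0 × 0.6787 = 1824.4 g.

1824 g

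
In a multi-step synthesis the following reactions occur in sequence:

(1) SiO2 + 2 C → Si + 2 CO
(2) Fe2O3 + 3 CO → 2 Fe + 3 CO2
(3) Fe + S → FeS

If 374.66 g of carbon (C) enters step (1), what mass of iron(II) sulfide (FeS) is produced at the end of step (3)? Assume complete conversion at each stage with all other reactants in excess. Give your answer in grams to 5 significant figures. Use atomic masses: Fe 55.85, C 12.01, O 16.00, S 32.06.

M(C) = 12.01 g/mol.
M(FeS) = 55.85 + 32.06 = 87.91 g/mol.
n(C) = 374.66 / 12.01 = 31.1957 mol.
Reaction (1): C→CO ratio 2:2 ⇒ n(CO) = 31.1957 mol.
Reaction (2): CO→Fe ratio 3:2 ⇒ n(Fe) = 20.7971 mol.
Reaction (3): Fe→FeS ratio 1:1 ⇒ n(FeS) = 20.7971 mol.
Mass of FeS = 20.7971 × 87.91 = 1828.27 g.

1828.3 g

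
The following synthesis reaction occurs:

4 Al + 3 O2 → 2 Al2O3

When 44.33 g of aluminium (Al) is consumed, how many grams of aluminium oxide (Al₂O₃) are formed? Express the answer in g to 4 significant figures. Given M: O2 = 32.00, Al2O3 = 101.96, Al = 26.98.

83.76 g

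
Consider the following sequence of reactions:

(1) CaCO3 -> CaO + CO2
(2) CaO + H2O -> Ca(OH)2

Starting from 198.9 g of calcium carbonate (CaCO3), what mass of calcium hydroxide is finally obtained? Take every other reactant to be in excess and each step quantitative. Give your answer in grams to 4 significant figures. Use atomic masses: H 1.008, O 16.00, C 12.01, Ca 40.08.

147.2 g

M(CaCO3) = 40.08 + 12.01 + 3(16.00) = 100.09 g/mol.
M(Ca(OH)2) = 40.08 + 2(16.00) + 2(1.008) = 74.096 g/mol.
n(CaCO3) = 198.90 / 100.09 = 1.9872 mol.
Step 1 gives a 1:1 ratio of CaCO3 to CaO, so n(CaO) = 1.9872 mol.
In step 2 the CaO:Ca(OH)2 ratio is 1:1, so n(Ca(OH)2) = 1.9872 mol.
Mass of Ca(OH)2 = 1.9872 × 74.096 = 147.24 g.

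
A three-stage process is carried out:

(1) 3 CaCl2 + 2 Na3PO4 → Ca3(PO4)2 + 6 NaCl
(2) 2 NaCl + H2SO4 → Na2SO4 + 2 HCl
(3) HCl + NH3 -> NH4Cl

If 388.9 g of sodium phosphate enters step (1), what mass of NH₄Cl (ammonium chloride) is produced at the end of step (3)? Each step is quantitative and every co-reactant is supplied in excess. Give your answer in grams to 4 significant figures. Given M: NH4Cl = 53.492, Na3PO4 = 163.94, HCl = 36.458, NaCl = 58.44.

n(Na3PO4) = 388.9 / 163.94 = 2.3722 mol.
Reaction (1): Na3PO4→NaCl ratio 2:6 ⇒ n(NaCl) = 7.1166 mol.
Reaction (2): NaCl→HCl ratio 2:2 ⇒ n(HCl) = 7.1166 mol.
Reaction (3): HCl→NH4Cl ratio 1:1 ⇒ n(NH4Cl) = 7.1166 mol.
Mass of NH4Cl = 7.1166 × 53.492 = 380.68 g.

380.7 g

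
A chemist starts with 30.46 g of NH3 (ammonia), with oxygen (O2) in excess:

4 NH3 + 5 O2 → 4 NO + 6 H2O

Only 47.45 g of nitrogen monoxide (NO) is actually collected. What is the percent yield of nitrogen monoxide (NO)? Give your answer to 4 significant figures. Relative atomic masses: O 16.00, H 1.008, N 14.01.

M(NH3) = 14.01 + 3(1.008) = 17.034 g/mol.
M(NO) = 14.01 + 16.00 = 30.01 g/mol.
n(NH3) = 30.460 g / 17.034 g/mol = 1.7882 mol.
From the equation the NH3:NO mole ratio is 4:4, so n(NO) = 1.7882 × 4/4 = 1.7882 mol.
Mass of NO = 1.7882 mol × 30.01 g/mol = 53.664 g.
This is the theoretical yield. Percent yield = 47.45 g / 53.664 g × 100% = 88.421%.

88.42 %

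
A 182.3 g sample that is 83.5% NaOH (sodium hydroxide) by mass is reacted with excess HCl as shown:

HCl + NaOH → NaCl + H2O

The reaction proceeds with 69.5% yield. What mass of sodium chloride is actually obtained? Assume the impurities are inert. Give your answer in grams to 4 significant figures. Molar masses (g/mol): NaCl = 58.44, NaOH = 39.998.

154.6 g

Pure NaOH available = 182.3 g × 0.835 = 152.22 g.
n(NaOH) = 152.22 g / 39.998 g/mol = 3.8057 mol.
From the equation the NaOH:NaCl mole ratio is 1:1, so n(NaCl) = 3.8057 × 1/1 = 3.8057 mol.
Mass of NaCl = 3.8057 mol × 58.44 g/mol = 222.41 g.
Actual mass collected = 222.41 g × 0.695 = 154.57 g.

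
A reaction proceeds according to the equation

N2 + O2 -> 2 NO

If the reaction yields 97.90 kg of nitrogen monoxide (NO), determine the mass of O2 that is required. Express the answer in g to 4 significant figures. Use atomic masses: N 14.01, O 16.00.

M(NO) = 14.01 + 16.00 = 30.01 g/mol.
M(O2) = 2(16.00) = 32.00 g/mol.
Convert: 97.90 kg = 97900 g.
n(NO) = 97900 g / 30.01 g/mol = 3262.2 mol.
From the equation the NO:O2 mole ratio is 2:1, so n(O2) = 3262.2 × 1/2 = 1631.1 mol.
Mass of O2 = 1631.1 mol × 32.00 g/mol = 52196 g.

52200 g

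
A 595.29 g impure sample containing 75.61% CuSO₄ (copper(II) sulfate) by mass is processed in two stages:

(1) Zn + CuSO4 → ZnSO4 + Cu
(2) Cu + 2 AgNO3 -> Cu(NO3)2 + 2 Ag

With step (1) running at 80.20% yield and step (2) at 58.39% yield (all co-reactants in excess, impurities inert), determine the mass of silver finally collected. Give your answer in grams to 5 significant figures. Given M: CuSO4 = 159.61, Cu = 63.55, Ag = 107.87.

284.90 g

Pure CuSO4 = 595.29 × 0.7561 = 450.099 g.
n(CuSO4) = 450.099 / 159.61 = 2.81999 mol.
Step 1 (CuSO4:Cu = 1:1): theoretical n(Cu) = 2.81999 mol; at 80.20% yield, n(Cu) = 2.26163 mol.
Step 2 (Cu:Ag = 1:2): theoretical n(Ag) = 4.52327 mol, so theoretical mass = 4.52327 × 107.87 = 487.925 g.
At 58.39% yield, actual mass of Ag = 487.925 × 0.5839 = 284.899 g.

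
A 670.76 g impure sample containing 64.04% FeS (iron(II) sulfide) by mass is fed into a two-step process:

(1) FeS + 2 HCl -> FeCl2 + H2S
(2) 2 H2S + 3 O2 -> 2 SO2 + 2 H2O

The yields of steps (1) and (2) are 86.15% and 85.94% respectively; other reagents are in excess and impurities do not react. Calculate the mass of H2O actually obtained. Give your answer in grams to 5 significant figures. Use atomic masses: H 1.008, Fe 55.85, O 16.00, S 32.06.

65.176 g

Pure FeS = 670.76 × 0.6404 = 429.555 g.
M(FeS) = 55.85 + 32.06 = 87.91 g/mol.
M(H2O) = 2(1.008) + 16.00 = 18.016 g/mol.
n(FeS) = 429.555 / 87.91 = 4.88630 mol.
Step 1 (FeS:H2S = 1:1): theoretical n(H2S) = 4.88630 mol; at 86.15% yield, n(H2S) = 4.20955 mol.
Step 2 (H2S:H2O = 2:2): theoretical n(H2O) = 4.20955 mol, so theoretical mass = 4.20955 × 18.016 = 75.8392 g.
At 85.94% yield, actual mass of H2O = 75.8392 × 0.8594 = 65.1762 g.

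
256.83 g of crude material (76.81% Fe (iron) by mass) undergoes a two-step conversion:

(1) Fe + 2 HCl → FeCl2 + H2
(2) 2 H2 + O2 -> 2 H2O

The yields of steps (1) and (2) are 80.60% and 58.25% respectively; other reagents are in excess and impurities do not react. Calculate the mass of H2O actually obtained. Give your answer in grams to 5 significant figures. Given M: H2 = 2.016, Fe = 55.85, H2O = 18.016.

Pure Fe = 256.83 × 0.7681 = 197.271 g.
n(Fe) = 197.271 / 55.85 = 3.53216 mol.
Step 1 (Fe:H2 = 1:1): theoretical n(H2) = 3.53216 mol; at 80.60% yield, n(H2) = 2.84692 mol.
Step 2 (H2:H2O = 2:2): theoretical n(H2O) = 2.84692 mol, so theoretical mass = 2.84692 × 18.016 = 51.2901 g.
At 58.25% yield, actual mass of H2O = 51.2901 × 0.5825 = 29.8765 g.

29.876 g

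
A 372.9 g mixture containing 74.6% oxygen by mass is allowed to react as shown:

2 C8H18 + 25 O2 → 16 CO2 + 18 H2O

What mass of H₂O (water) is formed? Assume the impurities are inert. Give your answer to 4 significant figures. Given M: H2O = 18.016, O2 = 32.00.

112.8 g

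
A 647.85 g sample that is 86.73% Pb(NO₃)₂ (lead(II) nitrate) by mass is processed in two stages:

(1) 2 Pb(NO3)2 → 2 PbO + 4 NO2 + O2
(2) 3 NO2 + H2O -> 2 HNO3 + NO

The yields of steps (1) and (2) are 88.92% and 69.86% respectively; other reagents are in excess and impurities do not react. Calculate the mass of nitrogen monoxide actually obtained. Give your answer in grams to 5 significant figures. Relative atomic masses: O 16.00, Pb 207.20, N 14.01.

Pure Pb(NO3)2 = 647.85 × 0.8673 = 561.880 g.
M(Pb(NO3)2) = 207.20 + 2(14.01) + 6(16.00) = 331.22 g/mol.
M(NO) = 14.01 + 16.00 = 30.01 g/mol.
n(Pb(NO3)2) = 561.880 / 331.22 = 1.69640 mol.
Step 1 (Pb(NO3)2:NO2 = 2:4): theoretical n(NO2) = 3.39279 mol; at 88.92% yield, n(NO2) = 3.01687 mol.
Step 2 (NO2:NO = 3:1): theoretical n(NO) = 1.00562 mol, so theoretical mass = 1.00562 × 30.01 = 30.1788 g.
At 69.86% yield, actual mass of NO = 30.1788 × 0.6986 = 21.0829 g.

21.083 g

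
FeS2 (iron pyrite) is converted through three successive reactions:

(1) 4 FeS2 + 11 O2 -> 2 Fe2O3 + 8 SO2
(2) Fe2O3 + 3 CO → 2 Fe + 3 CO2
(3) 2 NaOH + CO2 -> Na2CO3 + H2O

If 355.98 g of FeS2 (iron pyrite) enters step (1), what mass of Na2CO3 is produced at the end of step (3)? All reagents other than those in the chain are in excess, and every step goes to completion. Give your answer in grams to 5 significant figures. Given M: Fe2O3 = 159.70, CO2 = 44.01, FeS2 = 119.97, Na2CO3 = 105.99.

471.75 g

n(FeS2) = 355.98 / 119.97 = 2.96724 mol.
Reaction (1): FeS2→Fe2O3 ratio 4:2 ⇒ n(Fe2O3) = 1.48362 mol.
Reaction (2): Fe2O3→CO2 ratio 1:3 ⇒ n(CO2) = 4.45086 mol.
Reaction (3): CO2→Na2CO3 ratio 1:1 ⇒ n(Na2CO3) = 4.45086 mol.
Mass of Na2CO3 = 4.45086 × 105.99 = 471.747 g.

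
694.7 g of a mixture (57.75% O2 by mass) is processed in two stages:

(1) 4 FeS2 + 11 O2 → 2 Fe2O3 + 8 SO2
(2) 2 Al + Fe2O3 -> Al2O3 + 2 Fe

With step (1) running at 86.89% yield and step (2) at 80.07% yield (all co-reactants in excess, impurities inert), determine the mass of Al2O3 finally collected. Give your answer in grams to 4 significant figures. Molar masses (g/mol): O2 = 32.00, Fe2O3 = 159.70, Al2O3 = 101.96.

Pure O2 = 694.7 × 0.5775 = 401.19 g.
n(O2) = 401.19 / 32.00 = 12.537 mol.
Step 1 (O2:Fe2O3 = 11:2): theoretical n(Fe2O3) = 2.2795 mol; at 86.89% yield, n(Fe2O3) = 1.9806 mol.
Step 2 (Fe2O3:Al2O3 = 1:1): theoretical n(Al2O3) = 1.9806 mol, so theoretical mass = 1.9806 × 101.96 = 201.95 g.
At 80.07% yield, actual mass of Al2O3 = 201.95 × 0.8007 = 161.70 g.

161.7 g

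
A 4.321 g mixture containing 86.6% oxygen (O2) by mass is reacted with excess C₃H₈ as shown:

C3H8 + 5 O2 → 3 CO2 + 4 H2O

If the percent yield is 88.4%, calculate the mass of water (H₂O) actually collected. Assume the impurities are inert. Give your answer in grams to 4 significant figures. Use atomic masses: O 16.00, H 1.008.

Pure O2 available = 4.321 g × 0.866 = 3.7420 g.
M(O2) = 2(16.00) = 32.00 g/mol.
M(H2O) = 2(1.008) + 16.00 = 18.016 g/mol.
n(O2) = 3.7420 g / 32.00 g/mol = 0.11694 mol.
From the equation the O2:H2O mole ratio is 5:4, so n(H2O) = 0.11694 × 4/5 = 0.093550 mol.
Mass of H2O = 0.093550 mol × 18.016 g/mol = 1.6854 g.
Actual mass collected = 1.6854 g × 0.884 = 1.4899 g.

1.490 g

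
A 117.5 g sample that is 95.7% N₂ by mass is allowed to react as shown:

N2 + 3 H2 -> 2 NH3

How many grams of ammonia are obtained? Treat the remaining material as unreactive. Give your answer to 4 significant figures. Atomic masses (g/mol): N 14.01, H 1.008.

Mass of pure N2 = 117.5 g × 0.957 = 112.45 g.
M(N2) = 2(14.01) = 28.02 g/mol.
M(NH3) = 14.01 + 3(1.008) = 17.034 g/mol.
n(N2) = 112.45 g / 28.02 g/mol = 4.0131 mol.
From the equation the N2:NH3 mole ratio is 1:2, so n(NH3) = 4.0131 × 2/1 = 8.0262 mol.
Mass of NH3 = 8.0262 mol × 17.034 g/mol = 136.72 g.

136.7 g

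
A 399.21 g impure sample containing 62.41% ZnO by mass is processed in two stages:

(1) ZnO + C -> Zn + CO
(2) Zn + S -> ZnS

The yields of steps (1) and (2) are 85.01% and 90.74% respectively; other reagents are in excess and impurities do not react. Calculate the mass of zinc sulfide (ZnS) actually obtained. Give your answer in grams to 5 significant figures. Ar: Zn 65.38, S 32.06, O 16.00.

Pure ZnO = 399.21 × 0.6241 = 249.147 g.
M(ZnO) = 65.38 + 16.00 = 81.38 g/mol.
M(ZnS) = 65.38 + 32.06 = 97.44 g/mol.
n(ZnO) = 249.147 / 81.38 = 3.06153 mol.
Step 1 (ZnO:Zn = 1:1): theoretical n(Zn) = 3.06153 mol; at 85.01% yield, n(Zn) = 2.60260 mol.
Step 2 (Zn:ZnS = 1:1): theoretical n(ZnS) = 2.60260 mol, so theoretical mass = 2.60260 × 97.44 = 253.598 g.
At 90.74% yield, actual mass of ZnS = 253.598 × 0.9074 = 230.114 g.

230.11 g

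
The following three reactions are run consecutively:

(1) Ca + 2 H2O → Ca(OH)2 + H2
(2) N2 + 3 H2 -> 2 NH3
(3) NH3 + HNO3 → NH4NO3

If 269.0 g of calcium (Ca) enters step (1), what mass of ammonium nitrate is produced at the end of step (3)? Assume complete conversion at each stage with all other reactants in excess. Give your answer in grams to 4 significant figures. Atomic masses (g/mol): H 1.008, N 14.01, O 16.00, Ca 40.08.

M(Ca) = 40.08 g/mol.
M(NH4NO3) = 2(14.01) + 4(1.008) + 3(16.00) = 80.052 g/mol.
n(Ca) = 269.0 / 40.08 = 6.7116 mol.
Reaction (1): Ca→H2 ratio 1:1 ⇒ n(H2) = 6.7116 mol.
Reaction (2): H2→NH3 ratio 3:2 ⇒ n(NH3) = 4.4744 mol.
Reaction (3): NH3→NH4NO3 ratio 1:1 ⇒ n(NH4NO3) = 4.4744 mol.
Mass of NH4NO3 = 4.4744 × 80.052 = 358.18 g.

358.2 g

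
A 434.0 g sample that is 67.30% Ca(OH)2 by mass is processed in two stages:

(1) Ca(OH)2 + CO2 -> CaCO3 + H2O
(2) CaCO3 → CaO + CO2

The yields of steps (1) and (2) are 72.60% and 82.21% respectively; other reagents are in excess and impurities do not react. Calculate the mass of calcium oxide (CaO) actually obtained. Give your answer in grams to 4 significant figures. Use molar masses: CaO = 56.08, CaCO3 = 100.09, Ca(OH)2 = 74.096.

Pure Ca(OH)2 = 434.0 × 0.6730 = 292.08 g.
n(Ca(OH)2) = 292.08 / 74.096 = 3.9419 mol.
Step 1 (Ca(OH)2:CaCO3 = 1:1): theoretical n(CaCO3) = 3.9419 mol; at 72.60% yield, n(CaCO3) = 2.8618 mol.
Step 2 (CaCO3:CaO = 1:1): theoretical n(CaO) = 2.8618 mol, so theoretical mass = 2.8618 × 56.08 = 160.49 g.
At 82.21% yield, actual mass of CaO = 160.49 × 0.8221 = 131.94 g.

131.9 g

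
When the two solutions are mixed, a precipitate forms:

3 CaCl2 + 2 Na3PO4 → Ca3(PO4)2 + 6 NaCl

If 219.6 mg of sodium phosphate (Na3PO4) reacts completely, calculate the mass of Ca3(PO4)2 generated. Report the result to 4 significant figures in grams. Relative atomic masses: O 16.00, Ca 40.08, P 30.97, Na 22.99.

0.2077 g

M(Na3PO4) = 3(22.99) + 30.97 + 4(16.00) = 163.94 g/mol.
M(Ca3(PO4)2) = 3(40.08) + 2(30.97) + 8(16.00) = 310.18 g/mol.
Convert: 219.6 mg = 0.21960 g.
n(Na3PO4) = 0.21960 g / 163.94 g/mol = 0.0013395 mol.
From the equation the Na3PO4:Ca3(PO4)2 mole ratio is 2:1, so n(Ca3(PO4)2) = 0.0013395 × 1/2 = 0.00066976 mol.
Mass of Ca3(PO4)2 = 0.00066976 mol × 310.18 g/mol = 0.20775 g.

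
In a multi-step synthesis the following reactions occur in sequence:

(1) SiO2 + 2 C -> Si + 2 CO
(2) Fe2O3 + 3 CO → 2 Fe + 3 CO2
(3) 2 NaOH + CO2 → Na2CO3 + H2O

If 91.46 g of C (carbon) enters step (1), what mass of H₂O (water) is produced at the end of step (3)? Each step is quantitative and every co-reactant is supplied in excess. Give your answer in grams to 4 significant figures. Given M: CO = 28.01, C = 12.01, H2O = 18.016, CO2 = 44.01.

137.2 g

n(C) = 91.46 / 12.01 = 7.6153 mol.
Reaction (1): C→CO ratio 2:2 ⇒ n(CO) = 7.6153 mol.
Reaction (2): CO→CO2 ratio 3:3 ⇒ n(CO2) = 7.6153 mol.
Reaction (3): CO2→H2O ratio 1:1 ⇒ n(H2O) = 7.6153 mol.
Mass of H2O = 7.6153 × 18.016 = 137.20 g.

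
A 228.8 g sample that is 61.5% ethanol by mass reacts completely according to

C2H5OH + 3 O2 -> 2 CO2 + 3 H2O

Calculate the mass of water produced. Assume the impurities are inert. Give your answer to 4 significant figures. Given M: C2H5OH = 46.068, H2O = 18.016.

Mass of pure C2H5OH = 228.8 g × 0.615 = 140.71 g.
n(C2H5OH) = 140.71 g / 46.068 g/mol = 3.0544 mol.
From the equation the C2H5OH:H2O mole ratio is 1:3, so n(H2O) = 3.0544 × 3/1 = 9.1633 mol.
Mass of H2O = 9.1633 mol × 18.016 g/mol = 165.09 g.

165.1 g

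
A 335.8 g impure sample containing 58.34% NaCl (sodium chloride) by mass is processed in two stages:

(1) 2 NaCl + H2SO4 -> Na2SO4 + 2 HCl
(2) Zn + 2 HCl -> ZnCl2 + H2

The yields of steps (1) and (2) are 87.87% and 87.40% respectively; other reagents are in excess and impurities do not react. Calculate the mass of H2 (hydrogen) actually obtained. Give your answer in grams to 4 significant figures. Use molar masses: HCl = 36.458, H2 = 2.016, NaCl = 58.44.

2.595 g

Pure NaCl = 335.8 × 0.5834 = 195.91 g.
n(NaCl) = 195.91 / 58.44 = 3.3523 mol.
Step 1 (NaCl:HCl = 2:2): theoretical n(HCl) = 3.3523 mol; at 87.87% yield, n(HCl) = 2.9456 mol.
Step 2 (HCl:H2 = 2:1): theoretical n(H2) = 1.4728 mol, so theoretical mass = 1.4728 × 2.016 = 2.9692 g.
At 87.40% yield, actual mass of H2 = 2.9692 × 0.8740 = 2.5951 g.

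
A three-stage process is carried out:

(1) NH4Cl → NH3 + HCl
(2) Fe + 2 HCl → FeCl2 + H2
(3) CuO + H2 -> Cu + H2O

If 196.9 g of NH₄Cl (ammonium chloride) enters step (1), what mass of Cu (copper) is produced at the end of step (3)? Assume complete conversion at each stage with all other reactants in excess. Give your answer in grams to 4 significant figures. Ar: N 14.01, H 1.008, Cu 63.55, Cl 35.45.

117.0 g

M(NH4Cl) = 14.01 + 4(1.008) + 35.45 = 53.492 g/mol.
M(Cu) = 63.55 g/mol.
n(NH4Cl) = 196.9 / 53.492 = 3.6809 mol.
Reaction (1): NH4Cl→HCl ratio 1:1 ⇒ n(HCl) = 3.6809 mol.
Reaction (2): HCl→H2 ratio 2:1 ⇒ n(H2) = 1.8405 mol.
Reaction (3): H2→Cu ratio 1:1 ⇒ n(Cu) = 1.8405 mol.
Mass of Cu = 1.8405 × 63.55 = 116.96 g.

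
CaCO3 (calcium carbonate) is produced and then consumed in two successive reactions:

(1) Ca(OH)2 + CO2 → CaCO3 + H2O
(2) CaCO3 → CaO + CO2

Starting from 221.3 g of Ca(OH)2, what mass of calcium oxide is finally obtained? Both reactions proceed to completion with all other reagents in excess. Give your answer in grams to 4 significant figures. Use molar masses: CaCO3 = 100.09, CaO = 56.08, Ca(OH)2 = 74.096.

n(Ca(OH)2) = 221.30 / 74.096 = 2.9867 mol.
Step 1 gives a 1:1 ratio of Ca(OH)2 to CaCO3, so n(CaCO3) = 2.9867 mol.
In step 2 the CaCO3:CaO ratio is 1:1, so n(CaO) = 2.9867 mol.
Mass of CaO = 2.9867 × 56.08 = 167.49 g.

167.5 g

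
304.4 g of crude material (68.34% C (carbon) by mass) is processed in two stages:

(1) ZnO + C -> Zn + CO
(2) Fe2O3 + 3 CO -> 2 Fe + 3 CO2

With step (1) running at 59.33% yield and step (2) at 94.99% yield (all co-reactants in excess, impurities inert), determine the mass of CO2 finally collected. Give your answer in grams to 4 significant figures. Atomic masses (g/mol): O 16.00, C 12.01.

429.6 g

Pure C = 304.4 × 0.6834 = 208.03 g.
M(C) = 12.01 g/mol.
M(CO2) = 12.01 + 2(16.00) = 44.01 g/mol.
n(C) = 208.03 / 12.01 = 17.321 mol.
Step 1 (C:CO = 1:1): theoretical n(CO) = 17.321 mol; at 59.33% yield, n(CO) = 10.277 mol.
Step 2 (CO:CO2 = 3:3): theoretical n(CO2) = 10.277 mol, so theoretical mass = 10.277 × 44.01 = 452.27 g.
At 94.99% yield, actual mass of CO2 = 452.27 × 0.9499 = 429.62 g.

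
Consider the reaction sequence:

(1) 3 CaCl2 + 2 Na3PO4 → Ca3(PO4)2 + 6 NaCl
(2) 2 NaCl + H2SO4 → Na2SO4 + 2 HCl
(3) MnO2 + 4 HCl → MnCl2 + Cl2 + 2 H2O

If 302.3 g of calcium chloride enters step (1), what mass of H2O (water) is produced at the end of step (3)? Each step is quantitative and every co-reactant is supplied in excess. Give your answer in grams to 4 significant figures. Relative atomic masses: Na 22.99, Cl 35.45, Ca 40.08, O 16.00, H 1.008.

M(CaCl2) = 40.08 + 2(35.45) = 110.98 g/mol.
M(H2O) = 2(1.008) + 16.00 = 18.016 g/mol.
n(CaCl2) = 302.3 / 110.98 = 2.7239 mol.
Reaction (1): CaCl2→NaCl ratio 3:6 ⇒ n(NaCl) = 5.4478 mol.
Reaction (2): NaCl→HCl ratio 2:2 ⇒ n(HCl) = 5.4478 mol.
Reaction (3): HCl→H2O ratio 4:2 ⇒ n(H2O) = 2.7239 mol.
Mass of H2O = 2.7239 × 18.016 = 49.074 g.

49.07 g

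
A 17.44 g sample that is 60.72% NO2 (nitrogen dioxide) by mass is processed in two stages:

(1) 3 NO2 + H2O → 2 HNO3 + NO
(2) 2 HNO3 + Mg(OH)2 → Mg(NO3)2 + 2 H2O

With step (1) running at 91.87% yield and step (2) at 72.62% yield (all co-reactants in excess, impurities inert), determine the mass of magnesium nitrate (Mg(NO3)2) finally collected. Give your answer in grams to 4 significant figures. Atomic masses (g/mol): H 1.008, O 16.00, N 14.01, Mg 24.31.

Pure NO2 = 17.44 × 0.6072 = 10.590 g.
M(NO2) = 14.01 + 2(16.00) = 46.01 g/mol.
M(Mg(NO3)2) = 24.31 + 2(14.01) + 6(16.00) = 148.33 g/mol.
n(NO2) = 10.590 / 46.01 = 0.23016 mol.
Step 1 (NO2:HNO3 = 3:2): theoretical n(HNO3) = 0.15344 mol; at 91.87% yield, n(HNO3) = 0.14096 mol.
Step 2 (HNO3:Mg(NO3)2 = 2:1): theoretical n(Mg(NO3)2) = 0.070482 mol, so theoretical mass = 0.070482 × 148.33 = 10.455 g.
At 72.62% yield, actual mass of Mg(NO3)2 = 10.455 × 0.7262 = 7.5921 g.

7.592 g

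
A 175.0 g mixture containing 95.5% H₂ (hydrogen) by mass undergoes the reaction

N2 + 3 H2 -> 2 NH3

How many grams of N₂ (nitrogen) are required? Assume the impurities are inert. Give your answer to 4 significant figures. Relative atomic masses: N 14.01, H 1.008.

Mass of pure H2 = 175.0 g × 0.955 = 167.12 g.
M(H2) = 2(1.008) = 2.016 g/mol.
M(N2) = 2(14.01) = 28.02 g/mol.
n(H2) = 167.12 g / 2.016 g/mol = 82.899 mol.
From the equation the H2:N2 mole ratio is 3:1, so n(N2) = 82.899 × 1/3 = 27.633 mol.
Mass of N2 = 27.633 mol × 28.02 g/mol = 774.28 g.

774.3 g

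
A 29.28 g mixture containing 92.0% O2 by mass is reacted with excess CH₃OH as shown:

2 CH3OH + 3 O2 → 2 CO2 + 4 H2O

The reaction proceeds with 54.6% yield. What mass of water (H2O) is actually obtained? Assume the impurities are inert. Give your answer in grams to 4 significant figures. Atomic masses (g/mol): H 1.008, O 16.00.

Pure O2 available = 29.28 g × 0.920 = 26.938 g.
M(O2) = 2(16.00) = 32.00 g/mol.
M(H2O) = 2(1.008) + 16.00 = 18.016 g/mol.
n(O2) = 26.938 g / 32.00 g/mol = 0.84180 mol.
From the equation the O2:H2O mole ratio is 3:4, so n(H2O) = 0.84180 × 4/3 = 1.1224 mol.
Mass of H2O = 1.1224 mol × 18.016 g/mol = 20.221 g.
Actual mass collected = 20.221 g × 0.546 = 11.041 g.

11.04 g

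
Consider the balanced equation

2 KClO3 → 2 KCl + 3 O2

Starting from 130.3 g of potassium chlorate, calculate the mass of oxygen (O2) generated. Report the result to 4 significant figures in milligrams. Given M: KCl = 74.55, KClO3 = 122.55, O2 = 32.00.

51040 mg

n(KClO3) = 130.30 g / 122.55 g/mol = 1.0632 mol.
From the equation the KClO3:O2 mole ratio is 2:3, so n(O2) = 1.0632 × 3/2 = 1.5949 mol.
Mass of O2 = 1.5949 mol × 32.00 g/mol = 51.035 g.
Converting to mg: 51.035 g = 51040 mg.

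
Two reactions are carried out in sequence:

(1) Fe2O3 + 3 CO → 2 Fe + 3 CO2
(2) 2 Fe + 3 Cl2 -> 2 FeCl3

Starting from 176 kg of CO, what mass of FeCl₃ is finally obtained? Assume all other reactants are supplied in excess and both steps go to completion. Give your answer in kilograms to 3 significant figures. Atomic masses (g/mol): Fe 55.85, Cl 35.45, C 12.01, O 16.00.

679 kg

M(CO) = 12.01 + 16.00 = 28.01 g/mol.
M(FeCl3) = 55.85 + 3(35.45) = 162.20 g/mol.
176 kg = 176000 g.
n(CO) = 176000 / 28.01 = 6283 mol.
Step 1 gives a 3:2 ratio of CO to Fe, so n(Fe) = 4189 mol.
In step 2 the Fe:FeCl3 ratio is 2:2, so n(FeCl3) = 4189 mol.
Mass of FeCl3 = 4189 × 162.20 = 679500 g = 679 kg.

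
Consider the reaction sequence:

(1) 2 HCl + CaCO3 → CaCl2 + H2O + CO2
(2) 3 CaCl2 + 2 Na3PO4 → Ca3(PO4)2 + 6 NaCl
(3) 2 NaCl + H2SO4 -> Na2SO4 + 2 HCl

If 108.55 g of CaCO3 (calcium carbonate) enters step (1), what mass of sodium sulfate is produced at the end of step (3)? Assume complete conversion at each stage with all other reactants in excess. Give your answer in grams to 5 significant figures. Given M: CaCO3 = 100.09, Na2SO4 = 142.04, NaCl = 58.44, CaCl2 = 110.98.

n(CaCO3) = 108.55 / 100.09 = 1.08452 mol.
Reaction (1): CaCO3→CaCl2 ratio 1:1 ⇒ n(CaCl2) = 1.08452 mol.
Reaction (2): CaCl2→NaCl ratio 3:6 ⇒ n(NaCl) = 2.16905 mol.
Reaction (3): NaCl→Na2SO4 ratio 2:1 ⇒ n(Na2SO4) = 1.08452 mol.
Mass of Na2SO4 = 1.08452 × 142.04 = 154.046 g.

154.05 g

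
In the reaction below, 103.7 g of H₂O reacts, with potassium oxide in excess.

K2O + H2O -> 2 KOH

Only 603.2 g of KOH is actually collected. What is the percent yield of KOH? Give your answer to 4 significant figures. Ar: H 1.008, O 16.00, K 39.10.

93.39 %

M(H2O) = 2(1.008) + 16.00 = 18.016 g/mol.
M(KOH) = 39.10 + 16.00 + 1.008 = 56.108 g/mol.
n(H2O) = 103.70 g / 18.016 g/mol = 5.7560 mol.
From the equation the H2O:KOH mole ratio is 1:2, so n(KOH) = 5.7560 × 2/1 = 11.512 mol.
Mass of KOH = 11.512 mol × 56.108 g/mol = 645.91 g.
This is the theoretical yield. Percent yield = 603.2 g / 645.91 g × 100% = 93.387%.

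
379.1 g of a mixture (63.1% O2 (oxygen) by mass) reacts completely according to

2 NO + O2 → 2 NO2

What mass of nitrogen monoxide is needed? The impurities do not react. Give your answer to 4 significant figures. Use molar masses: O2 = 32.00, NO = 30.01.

Mass of pure O2 = 379.1 g × 0.631 = 239.21 g.
n(O2) = 239.21 g / 32.00 g/mol = 7.4754 mol.
From the equation the O2:NO mole ratio is 1:2, so n(NO) = 7.4754 × 2/1 = 14.951 mol.
Mass of NO = 14.951 mol × 30.01 g/mol = 448.67 g.

448.7 g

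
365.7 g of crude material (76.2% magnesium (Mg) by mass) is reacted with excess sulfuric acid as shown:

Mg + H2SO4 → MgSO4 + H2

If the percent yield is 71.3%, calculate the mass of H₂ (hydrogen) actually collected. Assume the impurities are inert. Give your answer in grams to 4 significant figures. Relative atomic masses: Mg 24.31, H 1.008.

Pure Mg available = 365.7 g × 0.762 = 278.66 g.
M(Mg) = 24.31 g/mol.
M(H2) = 2(1.008) = 2.016 g/mol.
n(Mg) = 278.66 g / 24.31 g/mol = 11.463 mol.
From the equation the Mg:H2 mole ratio is 1:1, so n(H2) = 11.463 × 1/1 = 11.463 mol.
Mass of H2 = 11.463 mol × 2.016 g/mol = 23.109 g.
Actual mass collected = 23.109 g × 0.713 = 16.477 g.

16.48 g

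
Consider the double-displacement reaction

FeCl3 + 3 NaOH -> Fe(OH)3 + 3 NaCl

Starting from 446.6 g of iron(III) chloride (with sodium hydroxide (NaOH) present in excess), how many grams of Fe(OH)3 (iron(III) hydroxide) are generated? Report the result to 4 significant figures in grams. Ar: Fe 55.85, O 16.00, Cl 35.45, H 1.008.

M(FeCl3) = 55.85 + 3(35.45) = 162.20 g/mol.
M(Fe(OH)3) = 55.85 + 3(16.00) + 3(1.008) = 106.874 g/mol.
n(FeCl3) = 446.60 g / 162.20 g/mol = 2.7534 mol.
From the equation the FeCl3:Fe(OH)3 mole ratio is 1:1, so n(Fe(OH)3) = 2.7534 × 1/1 = 2.7534 mol.
Mass of Fe(OH)3 = 2.7534 mol × 106.874 g/mol = 294.27 g.

294.3 g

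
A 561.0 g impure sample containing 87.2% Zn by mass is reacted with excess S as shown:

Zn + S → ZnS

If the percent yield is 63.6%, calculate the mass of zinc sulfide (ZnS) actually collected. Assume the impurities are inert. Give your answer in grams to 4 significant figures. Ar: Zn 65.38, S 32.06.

463.7 g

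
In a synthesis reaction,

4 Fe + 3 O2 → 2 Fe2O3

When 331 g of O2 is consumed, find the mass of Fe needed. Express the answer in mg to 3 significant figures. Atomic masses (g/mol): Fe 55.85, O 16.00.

M(O2) = 2(16.00) = 32.00 g/mol.
M(Fe) = 55.85 g/mol.
n(O2) = 331.0 g / 32.00 g/mol = 10.34 mol.
From the equation the O2:Fe mole ratio is 3:4, so n(Fe) = 10.34 × 4/3 = 13.79 mol.
Mass of Fe = 13.79 mol × 55.85 g/mol = 770.3 g.
Converting to mg: 770.3 g = 770000 mg.

770000 mg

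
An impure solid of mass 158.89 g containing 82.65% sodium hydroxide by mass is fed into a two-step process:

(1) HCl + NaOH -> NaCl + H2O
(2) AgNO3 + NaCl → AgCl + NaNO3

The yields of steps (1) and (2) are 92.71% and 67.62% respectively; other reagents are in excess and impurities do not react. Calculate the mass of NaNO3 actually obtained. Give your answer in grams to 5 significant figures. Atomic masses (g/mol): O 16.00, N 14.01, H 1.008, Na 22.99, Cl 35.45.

174.95 g

Pure NaOH = 158.89 × 0.8265 = 131.323 g.
M(NaOH) = 22.99 + 16.00 + 1.008 = 39.998 g/mol.
M(NaNO3) = 22.99 + 14.01 + 3(16.00) = 85.00 g/mol.
n(NaOH) = 131.323 / 39.998 = 3.28323 mol.
Step 1 (NaOH:NaCl = 1:1): theoretical n(NaCl) = 3.28323 mol; at 92.71% yield, n(NaCl) = 3.04388 mol.
Step 2 (NaCl:NaNO3 = 1:1): theoretical n(NaNO3) = 3.04388 mol, so theoretical mass = 3.04388 × 85.00 = 258.730 g.
At 67.62% yield, actual mass of NaNO3 = 258.730 × 0.6762 = 174.953 g.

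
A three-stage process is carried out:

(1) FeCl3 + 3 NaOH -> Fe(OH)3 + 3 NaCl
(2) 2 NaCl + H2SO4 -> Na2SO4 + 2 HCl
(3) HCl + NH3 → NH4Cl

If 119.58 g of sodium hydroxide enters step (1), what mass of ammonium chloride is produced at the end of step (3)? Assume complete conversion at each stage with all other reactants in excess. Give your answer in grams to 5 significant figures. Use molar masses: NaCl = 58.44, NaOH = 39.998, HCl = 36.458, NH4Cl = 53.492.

n(NaOH) = 119.58 / 39.998 = 2.98965 mol.
Reaction (1): NaOH→NaCl ratio 3:3 ⇒ n(NaCl) = 2.98965 mol.
Reaction (2): NaCl→HCl ratio 2:2 ⇒ n(HCl) = 2.98965 mol.
Reaction (3): HCl→NH4Cl ratio 1:1 ⇒ n(NH4Cl) = 2.98965 mol.
Mass of NH4Cl = 2.98965 × 53.492 = 159.922 g.

159.92 g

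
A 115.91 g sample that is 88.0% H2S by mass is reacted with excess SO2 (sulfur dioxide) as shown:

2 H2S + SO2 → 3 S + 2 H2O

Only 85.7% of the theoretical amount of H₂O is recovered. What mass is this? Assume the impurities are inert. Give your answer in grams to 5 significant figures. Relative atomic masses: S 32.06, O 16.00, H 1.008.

Pure H2S available = 115.91 g × 0.880 = 102.001 g.
M(H2S) = 2(1.008) + 32.06 = 34.076 g/mol.
M(H2O) = 2(1.008) + 16.00 = 18.016 g/mol.
n(H2S) = 102.001 g / 34.076 g/mol = 2.99333 mol.
From the equation the H2S:H2O mole ratio is 2:2, so n(H2O) = 2.99333 × 2/2 = 2.99333 mol.
Mass of H2O = 2.99333 mol × 18.016 g/mol = 53.9279 g.
Actual mass collected = 53.9279 g × 0.857 = 46.2162 g.

46.216 g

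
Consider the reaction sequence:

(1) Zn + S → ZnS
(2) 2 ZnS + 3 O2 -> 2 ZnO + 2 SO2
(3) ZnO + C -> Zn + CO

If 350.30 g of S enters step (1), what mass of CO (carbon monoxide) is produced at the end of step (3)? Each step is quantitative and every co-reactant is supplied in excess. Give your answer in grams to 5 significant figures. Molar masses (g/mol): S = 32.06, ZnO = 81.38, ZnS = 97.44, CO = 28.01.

n(S) = 350.30 / 32.06 = 10.9264 mol.
Reaction (1): S→ZnS ratio 1:1 ⇒ n(ZnS) = 10.9264 mol.
Reaction (2): ZnS→ZnO ratio 2:2 ⇒ n(ZnO) = 10.9264 mol.
Reaction (3): ZnO→CO ratio 1:1 ⇒ n(CO) = 10.9264 mol.
Mass of CO = 10.9264 × 28.01 = 306.048 g.

306.05 g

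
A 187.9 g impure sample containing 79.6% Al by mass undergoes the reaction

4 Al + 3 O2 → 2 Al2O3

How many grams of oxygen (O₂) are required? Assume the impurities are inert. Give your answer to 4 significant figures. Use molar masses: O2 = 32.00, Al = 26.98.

133.0 g

Mass of pure Al = 187.9 g × 0.796 = 149.57 g.
n(Al) = 149.57 g / 26.98 g/mol = 5.5437 mol.
From the equation the Al:O2 mole ratio is 4:3, so n(O2) = 5.5437 × 3/4 = 4.1578 mol.
Mass of O2 = 4.1578 mol × 32.00 g/mol = 133.05 g.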